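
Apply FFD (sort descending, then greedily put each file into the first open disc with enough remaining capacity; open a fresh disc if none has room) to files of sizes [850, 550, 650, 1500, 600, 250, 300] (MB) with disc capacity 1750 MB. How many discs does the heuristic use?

Sorted descending: 1500, 850, 650, 600, 550, 300, 250.
  1500 → disc 1 (new)  [load 1500/1750]
  850 → disc 2 (new)  [load 850/1750]
  650 → disc 2  [load 1500/1750]
  600 → disc 3 (new)  [load 600/1750]
  550 → disc 3  [load 1150/1750]
  300 → disc 3  [load 1450/1750]
  250 → disc 1  [load 1750/1750]
3 discs opened.

3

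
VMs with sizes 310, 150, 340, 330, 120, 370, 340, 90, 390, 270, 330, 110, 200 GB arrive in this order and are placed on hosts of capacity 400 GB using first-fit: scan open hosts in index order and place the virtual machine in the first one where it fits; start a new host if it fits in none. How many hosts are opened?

  310 → host 1 (new)  [load 310/400]
  150 → host 2 (new)  [load 150/400]
  340 → host 3 (new)  [load 340/400]
  330 → host 4 (new)  [load 330/400]
  120 → host 2  [load 270/400]
  370 → host 5 (new)  [load 370/400]
  340 → host 6 (new)  [load 340/400]
  90 → host 1  [load 400/400]
  390 → host 7 (new)  [load 390/400]
  270 → host 8 (new)  [load 270/400]
  330 → host 9 (new)  [load 330/400]
  110 → host 2  [load 380/400]
  200 → host 10 (new)  [load 200/400]
10 hosts opened.

10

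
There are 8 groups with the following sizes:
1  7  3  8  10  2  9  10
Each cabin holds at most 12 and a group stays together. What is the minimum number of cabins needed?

Total = 10 + 10 + 9 + 8 + 7 + 3 + 2 + 1 = 50.
Lower bound: ⌈50/12⌉ = 5 cabins.
A packing using 5 cabins:
  cabin 1: 10 + 2 = 12
  cabin 2: 10 + 1 = 11
  cabin 3: 9 + 3 = 12
  cabin 4: 8 = 8
  cabin 5: 7 = 7
This matches the lower bound, so 5 is optimal.

5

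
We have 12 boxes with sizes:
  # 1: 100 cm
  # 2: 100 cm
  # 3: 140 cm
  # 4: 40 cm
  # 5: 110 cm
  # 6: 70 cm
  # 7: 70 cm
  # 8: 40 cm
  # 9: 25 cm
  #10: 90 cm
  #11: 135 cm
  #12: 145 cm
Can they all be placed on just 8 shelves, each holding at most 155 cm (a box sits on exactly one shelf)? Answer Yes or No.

Yes

A valid assignment using 8 shelves:
  shelf 1: 145 = 145
  shelf 2: 140 = 140
  shelf 3: 135 = 135
  shelf 4: 110 + 40 = 150
  shelf 5: 100 + 40 = 140
  shelf 6: 100 + 25 = 125
  shelf 7: 90 = 90
  shelf 8: 70 + 70 = 140
Every load is within 155 cm, so 8 shelves suffice.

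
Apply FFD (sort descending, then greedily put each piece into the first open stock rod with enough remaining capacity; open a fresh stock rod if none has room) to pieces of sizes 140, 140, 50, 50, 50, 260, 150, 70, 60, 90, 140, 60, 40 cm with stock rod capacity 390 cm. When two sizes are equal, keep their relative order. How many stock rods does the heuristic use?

Sorted descending: 260, 150, 140, 140, 140, 90, 70, 60, 60, 50, 50, 50, 40.
  260 → stock rod 1 (new)  [load 260/390]
  150 → stock rod 2 (new)  [load 150/390]
  140 → stock rod 2  [load 290/390]
  140 → stock rod 3 (new)  [load 140/390]
  140 → stock rod 3  [load 280/390]
  90 → stock rod 1  [load 350/390]
  70 → stock rod 2  [load 360/390]
  60 → stock rod 3  [load 340/390]
  60 → stock rod 4 (new)  [load 60/390]
  50 → stock rod 3  [load 390/390]
  50 → stock rod 4  [load 110/390]
  50 → stock rod 4  [load 160/390]
  40 → stock rod 1  [load 390/390]
4 stock rods opened.

4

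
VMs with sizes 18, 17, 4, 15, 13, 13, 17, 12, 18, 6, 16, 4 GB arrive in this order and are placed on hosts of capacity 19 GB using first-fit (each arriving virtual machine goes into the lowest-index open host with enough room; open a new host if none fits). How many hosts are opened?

  18 → host 1 (new)  [load 18/19]
  17 → host 2 (new)  [load 17/19]
  4 → host 3 (new)  [load 4/19]
  15 → host 3  [load 19/19]
  13 → host 4 (new)  [load 13/19]
  13 → host 5 (new)  [load 13/19]
  17 → host 6 (new)  [load 17/19]
  12 → host 7 (new)  [load 12/19]
  18 → host 8 (new)  [load 18/19]
  6 → host 4  [load 19/19]
  16 → host 9 (new)  [load 16/19]
  4 → host 5  [load 17/19]
9 hosts opened.

9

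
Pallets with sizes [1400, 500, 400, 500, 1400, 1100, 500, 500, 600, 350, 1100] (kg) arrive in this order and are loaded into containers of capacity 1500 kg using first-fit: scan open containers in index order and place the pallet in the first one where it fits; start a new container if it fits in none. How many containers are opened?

7

  1400 → container 1 (new)  [load 1400/1500]
  500 → container 2 (new)  [load 500/1500]
  400 → container 2  [load 900/1500]
  500 → container 2  [load 1400/1500]
  1400 → container 3 (new)  [load 1400/1500]
  1100 → container 4 (new)  [load 1100/1500]
  500 → container 5 (new)  [load 500/1500]
  500 → container 5  [load 1000/1500]
  600 → container 6 (new)  [load 600/1500]
  350 → container 4  [load 1450/1500]
  1100 → container 7 (new)  [load 1100/1500]
7 containers opened.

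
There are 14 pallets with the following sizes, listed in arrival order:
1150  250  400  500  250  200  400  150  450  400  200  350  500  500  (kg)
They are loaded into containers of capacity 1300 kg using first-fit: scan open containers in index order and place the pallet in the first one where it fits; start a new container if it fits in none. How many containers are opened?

  1150 → container 1 (new)  [load 1150/1300]
  250 → container 2 (new)  [load 250/1300]
  400 → container 2  [load 650/1300]
  500 → container 2  [load 1150/1300]
  250 → container 3 (new)  [load 250/1300]
  200 → container 3  [load 450/1300]
  400 → container 3  [load 850/1300]
  150 → container 1  [load 1300/1300]
  450 → container 3  [load 1300/1300]
  400 → container 4 (new)  [load 400/1300]
  200 → container 4  [load 600/1300]
  350 → container 4  [load 950/1300]
  500 → container 5 (new)  [load 500/1300]
  500 → container 5  [load 1000/1300]
5 containers opened.

5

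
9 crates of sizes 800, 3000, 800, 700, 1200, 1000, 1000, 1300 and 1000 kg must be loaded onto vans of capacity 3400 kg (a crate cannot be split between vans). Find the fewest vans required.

Total = 3000 + 1300 + 1200 + 1000 + 1000 + 1000 + 800 + 800 + 700 = 10800 kg.
Lower bound: ⌈10800/3400⌉ = 4 vans.
A packing using 4 vans:
  van 1: 3000 = 3000
  van 2: 1300 + 1200 + 800 = 3300
  van 3: 1000 + 1000 + 1000 = 3000
  van 4: 800 + 700 = 1500
This matches the lower bound, so 4 is optimal.

4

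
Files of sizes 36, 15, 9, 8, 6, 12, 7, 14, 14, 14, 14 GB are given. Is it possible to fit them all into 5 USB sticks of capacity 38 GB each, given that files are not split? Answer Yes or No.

Yes

A valid assignment using 5 USB sticks:
  USB stick 1: 36 = 36
  USB stick 2: 15 + 14 + 9 = 38
  USB stick 3: 14 + 14 + 8 = 36
  USB stick 4: 14 + 12 + 7 = 33
  USB stick 5: 6 = 6
Every load is within 38 GB, so 5 USB sticks suffice.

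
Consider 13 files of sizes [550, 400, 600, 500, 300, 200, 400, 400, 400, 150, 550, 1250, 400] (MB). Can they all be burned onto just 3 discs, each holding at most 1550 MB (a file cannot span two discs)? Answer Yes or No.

Total = 6100 MB; ⌈6100/1550⌉ = 4.
At least 4 discs are required, but only 3 are allowed.

No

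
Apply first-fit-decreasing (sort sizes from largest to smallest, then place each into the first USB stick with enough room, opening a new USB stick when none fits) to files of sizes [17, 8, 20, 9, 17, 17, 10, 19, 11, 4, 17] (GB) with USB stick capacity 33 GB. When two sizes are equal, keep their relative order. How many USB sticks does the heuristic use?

6

Sorted descending: 20, 19, 17, 17, 17, 17, 11, 10, 9, 8, 4.
  20 → USB stick 1 (new)  [load 20/33]
  19 → USB stick 2 (new)  [load 19/33]
  17 → USB stick 3 (new)  [load 17/33]
  17 → USB stick 4 (new)  [load 17/33]
  17 → USB stick 5 (new)  [load 17/33]
  17 → USB stick 6 (new)  [load 17/33]
  11 → USB stick 1  [load 31/33]
  10 → USB stick 2  [load 29/33]
  9 → USB stick 3  [load 26/33]
  8 → USB stick 4  [load 25/33]
  4 → USB stick 2  [load 33/33]
6 USB sticks opened.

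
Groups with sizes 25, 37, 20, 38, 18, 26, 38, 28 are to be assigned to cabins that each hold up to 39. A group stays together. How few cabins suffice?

Total = 38 + 38 + 37 + 28 + 26 + 25 + 20 + 18 = 230.
Lower bound: ⌈230/39⌉ = 6 cabins.
Also, 7 groups each exceed 39/2, and no two of those can share a cabin, so at least 7 cabins are needed.
A packing using 7 cabins:
  cabin 1: 38 = 38
  cabin 2: 38 = 38
  cabin 3: 37 = 37
  cabin 4: 28 = 28
  cabin 5: 26 = 26
  cabin 6: 25 = 25
  cabin 7: 20 + 18 = 38
This matches the lower bound, so 7 is optimal.

7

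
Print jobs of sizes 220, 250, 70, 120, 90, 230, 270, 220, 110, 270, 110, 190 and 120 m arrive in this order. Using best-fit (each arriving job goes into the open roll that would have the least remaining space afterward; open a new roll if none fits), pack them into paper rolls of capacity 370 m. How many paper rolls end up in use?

  220 → roll 1 (new)  [load 220/370]
  250 → roll 2 (new)  [load 250/370]
  70 → roll 2  [load 320/370]
  120 → roll 1  [load 340/370]
  90 → roll 3 (new)  [load 90/370]
  230 → roll 3  [load 320/370]
  270 → roll 4 (new)  [load 270/370]
  220 → roll 5 (new)  [load 220/370]
  110 → roll 5  [load 330/370]
  270 → roll 6 (new)  [load 270/370]
  110 → roll 7 (new)  [load 110/370]
  190 → roll 7  [load 300/370]
  120 → roll 8 (new)  [load 120/370]
8 paper rolls opened.

8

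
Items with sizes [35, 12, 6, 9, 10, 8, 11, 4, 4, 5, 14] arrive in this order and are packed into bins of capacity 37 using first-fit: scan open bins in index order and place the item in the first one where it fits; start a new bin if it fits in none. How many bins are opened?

  35 → bin 1 (new)  [load 35/37]
  12 → bin 2 (new)  [load 12/37]
  6 → bin 2  [load 18/37]
  9 → bin 2  [load 27/37]
  10 → bin 2  [load 37/37]
  8 → bin 3 (new)  [load 8/37]
  11 → bin 3  [load 19/37]
  4 → bin 3  [load 23/37]
  4 → bin 3  [load 27/37]
  5 → bin 3  [load 32/37]
  14 → bin 4 (new)  [load 14/37]
4 bins opened.

4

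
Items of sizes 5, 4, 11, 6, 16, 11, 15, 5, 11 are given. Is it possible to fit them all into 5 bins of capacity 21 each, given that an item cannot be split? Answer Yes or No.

A valid assignment using 5 bins:
  bin 1: 16 + 5 = 21
  bin 2: 15 + 6 = 21
  bin 3: 11 + 5 + 4 = 20
  bin 4: 11 = 11
  bin 5: 11 = 11
Every load is within 21, so 5 bins suffice.

Yes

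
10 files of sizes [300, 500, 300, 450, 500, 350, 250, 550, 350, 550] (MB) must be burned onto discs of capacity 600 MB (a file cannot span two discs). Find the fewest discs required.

8

Total = 550 + 550 + 500 + 500 + 450 + 350 + 350 + 300 + 300 + 250 = 4100 MB.
Lower bound: ⌈4100/600⌉ = 7 discs.
A packing using 8 discs:
  disc 1: 550 = 550
  disc 2: 550 = 550
  disc 3: 500 = 500
  disc 4: 500 = 500
  disc 5: 450 = 450
  disc 6: 350 + 250 = 600
  disc 7: 350 = 350
  disc 8: 300 + 300 = 600
No arrangement into 7 discs stays within capacity, so 8 is optimal.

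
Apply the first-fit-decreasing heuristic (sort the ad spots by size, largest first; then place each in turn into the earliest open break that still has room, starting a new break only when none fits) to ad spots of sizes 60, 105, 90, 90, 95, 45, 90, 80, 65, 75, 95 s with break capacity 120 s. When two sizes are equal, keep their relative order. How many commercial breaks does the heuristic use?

Sorted descending: 105, 95, 95, 90, 90, 90, 80, 75, 65, 60, 45.
  105 → break 1 (new)  [load 105/120]
  95 → break 2 (new)  [load 95/120]
  95 → break 3 (new)  [load 95/120]
  90 → break 4 (new)  [load 90/120]
  90 → break 5 (new)  [load 90/120]
  90 → break 6 (new)  [load 90/120]
  80 → break 7 (new)  [load 80/120]
  75 → break 8 (new)  [load 75/120]
  65 → break 9 (new)  [load 65/120]
  60 → break 10 (new)  [load 60/120]
  45 → break 8  [load 120/120]
10 commercial breaks opened.

10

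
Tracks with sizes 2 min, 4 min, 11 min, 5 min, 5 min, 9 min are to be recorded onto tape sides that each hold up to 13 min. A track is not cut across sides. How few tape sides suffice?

3

Total = 11 + 9 + 5 + 5 + 4 + 2 = 36 min.
Lower bound: ⌈36/13⌉ = 3 tape sides.
A packing using 3 tape sides:
  side 1: 11 + 2 = 13
  side 2: 9 + 4 = 13
  side 3: 5 + 5 = 10
This matches the lower bound, so 3 is optimal.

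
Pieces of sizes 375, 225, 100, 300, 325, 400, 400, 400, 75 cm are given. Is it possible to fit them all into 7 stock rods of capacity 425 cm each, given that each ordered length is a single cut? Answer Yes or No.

Yes

A valid assignment using 7 stock rods:
  stock rod 1: 400 = 400
  stock rod 2: 400 = 400
  stock rod 3: 400 = 400
  stock rod 4: 375 = 375
  stock rod 5: 325 + 100 = 425
  stock rod 6: 300 + 75 = 375
  stock rod 7: 225 = 225
Every load is within 425 cm, so 7 stock rods suffice.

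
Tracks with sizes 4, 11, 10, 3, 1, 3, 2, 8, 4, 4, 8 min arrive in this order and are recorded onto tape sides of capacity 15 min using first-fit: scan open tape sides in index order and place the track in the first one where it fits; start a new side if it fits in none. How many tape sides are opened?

5

  4 → side 1 (new)  [load 4/15]
  11 → side 1  [load 15/15]
  10 → side 2 (new)  [load 10/15]
  3 → side 2  [load 13/15]
  1 → side 2  [load 14/15]
  3 → side 3 (new)  [load 3/15]
  2 → side 3  [load 5/15]
  8 → side 3  [load 13/15]
  4 → side 4 (new)  [load 4/15]
  4 → side 4  [load 8/15]
  8 → side 5 (new)  [load 8/15]
5 tape sides opened.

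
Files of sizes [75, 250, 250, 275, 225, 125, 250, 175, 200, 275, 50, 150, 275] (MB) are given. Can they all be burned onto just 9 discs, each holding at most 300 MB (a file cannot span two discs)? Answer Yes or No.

No

Total = 2575 MB; ⌈2575/300⌉ = 9.
The bound of 9 does not rule out 9, but exhaustive search shows no assignment into 9 discs of capacity 300 MB exists — the minimum is 10.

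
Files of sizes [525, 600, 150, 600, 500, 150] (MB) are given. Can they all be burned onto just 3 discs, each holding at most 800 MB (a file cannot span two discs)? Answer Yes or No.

No

Total = 2525 MB; ⌈2525/800⌉ = 4.
At least 4 discs are required, but only 3 are allowed.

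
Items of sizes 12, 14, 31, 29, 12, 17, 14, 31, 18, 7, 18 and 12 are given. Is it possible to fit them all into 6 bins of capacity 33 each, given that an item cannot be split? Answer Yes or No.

No

Total = 215; ⌈215/33⌉ = 7.
At least 7 bins are required, but only 6 are allowed.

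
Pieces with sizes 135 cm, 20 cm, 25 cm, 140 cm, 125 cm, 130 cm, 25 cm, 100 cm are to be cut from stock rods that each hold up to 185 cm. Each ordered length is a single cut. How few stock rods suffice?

Total = 140 + 135 + 130 + 125 + 100 + 25 + 25 + 20 = 700 cm.
Lower bound: ⌈700/185⌉ = 4 stock rods.
Also, 5 pieces each exceed 185/2 cm, and no two of those can share a stock rod, so at least 5 stock rods are needed.
A packing using 5 stock rods:
  stock rod 1: 140 + 25 + 20 = 185
  stock rod 2: 135 + 25 = 160
  stock rod 3: 130 = 130
  stock rod 4: 125 = 125
  stock rod 5: 100 = 100
This matches the lower bound, so 5 is optimal.

5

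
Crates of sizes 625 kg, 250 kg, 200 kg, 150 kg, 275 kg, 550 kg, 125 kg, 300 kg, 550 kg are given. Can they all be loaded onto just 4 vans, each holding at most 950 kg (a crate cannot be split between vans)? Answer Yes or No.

Yes

A valid assignment using 4 vans:
  van 1: 625 + 300 = 925
  van 2: 550 + 275 + 125 = 950
  van 3: 550 + 250 + 150 = 950
  van 4: 200 = 200
Every load is within 950 kg, so 4 vans suffice.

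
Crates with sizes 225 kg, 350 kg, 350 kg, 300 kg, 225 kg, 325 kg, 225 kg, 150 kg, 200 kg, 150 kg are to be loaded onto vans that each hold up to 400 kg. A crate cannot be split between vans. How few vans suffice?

Total = 350 + 350 + 325 + 300 + 225 + 225 + 225 + 200 + 150 + 150 = 2500 kg.
Lower bound: ⌈2500/400⌉ = 7 vans.
A packing using 8 vans:
  van 1: 350 = 350
  van 2: 350 = 350
  van 3: 325 = 325
  van 4: 300 = 300
  van 5: 225 + 150 = 375
  van 6: 225 + 150 = 375
  van 7: 225 = 225
  van 8: 200 = 200
No arrangement into 7 vans stays within capacity, so 8 is optimal.

8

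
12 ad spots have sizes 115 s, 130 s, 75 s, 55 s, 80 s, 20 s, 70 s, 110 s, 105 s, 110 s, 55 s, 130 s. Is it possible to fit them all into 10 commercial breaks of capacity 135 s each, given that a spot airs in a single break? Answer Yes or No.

A valid assignment using 9 commercial breaks:
  break 1: 130 = 130
  break 2: 130 = 130
  break 3: 115 + 20 = 135
  break 4: 110 = 110
  break 5: 110 = 110
  break 6: 105 = 105
  break 7: 80 + 55 = 135
  break 8: 75 + 55 = 130
  break 9: 70 = 70
That uses only 9 ≤ 10, so 10 commercial breaks are enough.

Yes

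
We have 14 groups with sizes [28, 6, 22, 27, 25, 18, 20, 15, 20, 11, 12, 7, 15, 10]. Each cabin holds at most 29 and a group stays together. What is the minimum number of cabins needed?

Total = 28 + 27 + 25 + 22 + 20 + 20 + 18 + 15 + 15 + 12 + 11 + 10 + 7 + 6 = 236.
Lower bound: ⌈236/29⌉ = 9 cabins.
A packing using 9 cabins:
  cabin 1: 28 = 28
  cabin 2: 27 = 27
  cabin 3: 25 = 25
  cabin 4: 22 + 7 = 29
  cabin 5: 20 + 6 = 26
  cabin 6: 20 = 20
  cabin 7: 18 + 11 = 29
  cabin 8: 15 + 12 = 27
  cabin 9: 15 + 10 = 25
This matches the lower bound, so 9 is optimal.

9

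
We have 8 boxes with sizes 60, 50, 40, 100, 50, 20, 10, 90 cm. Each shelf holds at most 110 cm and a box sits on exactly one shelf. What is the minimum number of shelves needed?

4

Total = 100 + 90 + 60 + 50 + 50 + 40 + 20 + 10 = 420 cm.
Lower bound: ⌈420/110⌉ = 4 shelves.
A packing using 4 shelves:
  shelf 1: 100 + 10 = 110
  shelf 2: 90 + 20 = 110
  shelf 3: 60 + 50 = 110
  shelf 4: 50 + 40 = 90
This matches the lower bound, so 4 is optimal.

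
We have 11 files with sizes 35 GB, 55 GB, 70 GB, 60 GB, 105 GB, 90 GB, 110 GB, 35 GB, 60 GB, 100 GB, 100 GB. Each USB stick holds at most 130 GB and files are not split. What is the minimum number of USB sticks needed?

8

Total = 110 + 105 + 100 + 100 + 90 + 70 + 60 + 60 + 55 + 35 + 35 = 820 GB.
Lower bound: ⌈820/130⌉ = 7 USB sticks.
A packing using 8 USB sticks:
  USB stick 1: 110 = 110
  USB stick 2: 105 = 105
  USB stick 3: 100 = 100
  USB stick 4: 100 = 100
  USB stick 5: 90 + 35 = 125
  USB stick 6: 70 + 60 = 130
  USB stick 7: 60 + 55 = 115
  USB stick 8: 35 = 35
No arrangement into 7 USB sticks stays within capacity, so 8 is optimal.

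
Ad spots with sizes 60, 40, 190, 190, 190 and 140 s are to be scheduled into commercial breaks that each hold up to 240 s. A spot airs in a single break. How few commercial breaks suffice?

4

Total = 190 + 190 + 190 + 140 + 60 + 40 = 810 s.
Lower bound: ⌈810/240⌉ = 4 commercial breaks.
A packing using 4 commercial breaks:
  break 1: 190 + 40 = 230
  break 2: 190 = 190
  break 3: 190 = 190
  break 4: 140 + 60 = 200
This matches the lower bound, so 4 is optimal.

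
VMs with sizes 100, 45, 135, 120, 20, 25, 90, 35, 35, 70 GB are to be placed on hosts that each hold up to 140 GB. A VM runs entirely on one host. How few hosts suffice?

Total = 135 + 120 + 100 + 90 + 70 + 45 + 35 + 35 + 25 + 20 = 675 GB.
Lower bound: ⌈675/140⌉ = 5 hosts.
A packing using 5 hosts:
  host 1: 135 = 135
  host 2: 120 + 20 = 140
  host 3: 100 + 35 = 135
  host 4: 90 + 45 = 135
  host 5: 70 + 35 + 25 = 130
This matches the lower bound, so 5 is optimal.

5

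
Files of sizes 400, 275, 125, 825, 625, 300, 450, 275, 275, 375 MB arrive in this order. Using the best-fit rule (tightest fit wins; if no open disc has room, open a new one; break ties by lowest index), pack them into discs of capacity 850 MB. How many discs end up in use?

6

  400 → disc 1 (new)  [load 400/850]
  275 → disc 1  [load 675/850]
  125 → disc 1  [load 800/850]
  825 → disc 2 (new)  [load 825/850]
  625 → disc 3 (new)  [load 625/850]
  300 → disc 4 (new)  [load 300/850]
  450 → disc 4  [load 750/850]
  275 → disc 5 (new)  [load 275/850]
  275 → disc 5  [load 550/850]
  375 → disc 6 (new)  [load 375/850]
6 discs opened.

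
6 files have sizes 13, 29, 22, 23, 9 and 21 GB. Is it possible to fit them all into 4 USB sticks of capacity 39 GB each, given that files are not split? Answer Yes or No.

Yes

A valid assignment using 4 USB sticks:
  USB stick 1: 29 + 9 = 38
  USB stick 2: 23 + 13 = 36
  USB stick 3: 22 = 22
  USB stick 4: 21 = 21
Every load is within 39 GB, so 4 USB sticks suffice.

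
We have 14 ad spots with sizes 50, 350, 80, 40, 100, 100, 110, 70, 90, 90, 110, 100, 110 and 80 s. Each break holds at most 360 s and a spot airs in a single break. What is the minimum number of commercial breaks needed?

5

Total = 350 + 110 + 110 + 110 + 100 + 100 + 100 + 90 + 90 + 80 + 80 + 70 + 50 + 40 = 1480 s.
Lower bound: ⌈1480/360⌉ = 5 commercial breaks.
A packing using 5 commercial breaks:
  break 1: 350 = 350
  break 2: 110 + 110 + 110 = 330
  break 3: 100 + 100 + 100 + 50 = 350
  break 4: 90 + 90 + 80 + 80 = 340
  break 5: 70 + 40 = 110
This matches the lower bound, so 5 is optimal.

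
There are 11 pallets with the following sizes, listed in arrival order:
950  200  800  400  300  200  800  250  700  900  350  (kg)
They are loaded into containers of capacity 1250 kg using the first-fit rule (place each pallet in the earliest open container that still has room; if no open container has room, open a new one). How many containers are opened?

6

  950 → container 1 (new)  [load 950/1250]
  200 → container 1  [load 1150/1250]
  800 → container 2 (new)  [load 800/1250]
  400 → container 2  [load 1200/1250]
  300 → container 3 (new)  [load 300/1250]
  200 → container 3  [load 500/1250]
  800 → container 4 (new)  [load 800/1250]
  250 → container 3  [load 750/1250]
  700 → container 5 (new)  [load 700/1250]
  900 → container 6 (new)  [load 900/1250]
  350 → container 3  [load 1100/1250]
6 containers opened.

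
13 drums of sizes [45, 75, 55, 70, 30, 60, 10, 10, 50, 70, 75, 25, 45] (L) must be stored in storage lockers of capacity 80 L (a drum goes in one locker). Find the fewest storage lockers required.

Total = 75 + 75 + 70 + 70 + 60 + 55 + 50 + 45 + 45 + 30 + 25 + 10 + 10 = 620 L.
Lower bound: ⌈620/80⌉ = 8 storage lockers.
Also, 9 drums each exceed 40 L, and no two of those can share a locker, so at least 9 storage lockers are needed.
A packing using 9 storage lockers:
  locker 1: 75 = 75
  locker 2: 75 = 75
  locker 3: 70 + 10 = 80
  locker 4: 70 + 10 = 80
  locker 5: 60 = 60
  locker 6: 55 + 25 = 80
  locker 7: 50 + 30 = 80
  locker 8: 45 = 45
  locker 9: 45 = 45
This matches the lower bound, so 9 is optimal.

9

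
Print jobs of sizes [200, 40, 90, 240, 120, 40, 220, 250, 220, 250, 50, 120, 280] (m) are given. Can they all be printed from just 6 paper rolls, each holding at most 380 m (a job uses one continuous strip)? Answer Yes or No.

No

Total = 2120 m; ⌈2120/380⌉ = 6.
7 print jobs each exceed half the capacity and cannot share a roll, forcing at least 7 paper rolls.
At least 7 paper rolls are required, but only 6 are allowed.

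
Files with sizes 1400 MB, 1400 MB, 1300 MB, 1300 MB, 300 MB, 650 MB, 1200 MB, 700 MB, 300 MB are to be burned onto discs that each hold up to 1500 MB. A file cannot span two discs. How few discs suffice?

Total = 1400 + 1400 + 1300 + 1300 + 1200 + 700 + 650 + 300 + 300 = 8550 MB.
Lower bound: ⌈8550/1500⌉ = 6 discs.
A packing using 7 discs:
  disc 1: 1400 = 1400
  disc 2: 1400 = 1400
  disc 3: 1300 = 1300
  disc 4: 1300 = 1300
  disc 5: 1200 + 300 = 1500
  disc 6: 700 + 650 = 1350
  disc 7: 300 = 300
No arrangement into 6 discs stays within capacity, so 7 is optimal.

7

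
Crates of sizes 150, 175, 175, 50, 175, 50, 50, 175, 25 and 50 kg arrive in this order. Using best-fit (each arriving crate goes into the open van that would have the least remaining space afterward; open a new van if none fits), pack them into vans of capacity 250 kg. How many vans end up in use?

  150 → van 1 (new)  [load 150/250]
  175 → van 2 (new)  [load 175/250]
  175 → van 3 (new)  [load 175/250]
  50 → van 2  [load 225/250]
  175 → van 4 (new)  [load 175/250]
  50 → van 3  [load 225/250]
  50 → van 4  [load 225/250]
  175 → van 5 (new)  [load 175/250]
  25 → van 2  [load 250/250]
  50 → van 5  [load 225/250]
5 vans opened.

5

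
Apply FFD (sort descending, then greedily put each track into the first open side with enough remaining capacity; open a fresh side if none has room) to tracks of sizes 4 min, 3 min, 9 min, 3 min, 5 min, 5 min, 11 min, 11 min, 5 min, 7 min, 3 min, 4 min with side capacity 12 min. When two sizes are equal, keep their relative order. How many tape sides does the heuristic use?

Sorted descending: 11, 11, 9, 7, 5, 5, 5, 4, 4, 3, 3, 3.
  11 → side 1 (new)  [load 11/12]
  11 → side 2 (new)  [load 11/12]
  9 → side 3 (new)  [load 9/12]
  7 → side 4 (new)  [load 7/12]
  5 → side 4  [load 12/12]
  5 → side 5 (new)  [load 5/12]
  5 → side 5  [load 10/12]
  4 → side 6 (new)  [load 4/12]
  4 → side 6  [load 8/12]
  3 → side 3  [load 12/12]
  3 → side 6  [load 11/12]
  3 → side 7 (new)  [load 3/12]
7 tape sides opened.

7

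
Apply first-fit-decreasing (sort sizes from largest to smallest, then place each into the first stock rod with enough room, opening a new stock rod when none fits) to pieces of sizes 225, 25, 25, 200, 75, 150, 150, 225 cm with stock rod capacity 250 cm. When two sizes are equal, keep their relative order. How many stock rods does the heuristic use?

5

Sorted descending: 225, 225, 200, 150, 150, 75, 25, 25.
  225 → stock rod 1 (new)  [load 225/250]
  225 → stock rod 2 (new)  [load 225/250]
  200 → stock rod 3 (new)  [load 200/250]
  150 → stock rod 4 (new)  [load 150/250]
  150 → stock rod 5 (new)  [load 150/250]
  75 → stock rod 4  [load 225/250]
  25 → stock rod 1  [load 250/250]
  25 → stock rod 2  [load 250/250]
5 stock rods opened.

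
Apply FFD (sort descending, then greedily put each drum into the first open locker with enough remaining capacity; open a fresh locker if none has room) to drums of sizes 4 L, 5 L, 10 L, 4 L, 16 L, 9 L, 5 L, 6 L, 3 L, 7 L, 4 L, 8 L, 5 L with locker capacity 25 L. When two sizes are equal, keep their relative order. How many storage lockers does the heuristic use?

Sorted descending: 16, 10, 9, 8, 7, 6, 5, 5, 5, 4, 4, 4, 3.
  16 → locker 1 (new)  [load 16/25]
  10 → locker 2 (new)  [load 10/25]
  9 → locker 1  [load 25/25]
  8 → locker 2  [load 18/25]
  7 → locker 2  [load 25/25]
  6 → locker 3 (new)  [load 6/25]
  5 → locker 3  [load 11/25]
  5 → locker 3  [load 16/25]
  5 → locker 3  [load 21/25]
  4 → locker 3  [load 25/25]
  4 → locker 4 (new)  [load 4/25]
  4 → locker 4  [load 8/25]
  3 → locker 4  [load 11/25]
4 storage lockers opened.

4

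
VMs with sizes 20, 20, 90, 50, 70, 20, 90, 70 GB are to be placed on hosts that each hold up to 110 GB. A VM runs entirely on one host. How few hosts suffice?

Total = 90 + 90 + 70 + 70 + 50 + 20 + 20 + 20 = 430 GB.
Lower bound: ⌈430/110⌉ = 4 hosts.
A packing using 5 hosts:
  host 1: 90 + 20 = 110
  host 2: 90 + 20 = 110
  host 3: 70 + 20 = 90
  host 4: 70 = 70
  host 5: 50 = 50
No arrangement into 4 hosts stays within capacity, so 5 is optimal.

5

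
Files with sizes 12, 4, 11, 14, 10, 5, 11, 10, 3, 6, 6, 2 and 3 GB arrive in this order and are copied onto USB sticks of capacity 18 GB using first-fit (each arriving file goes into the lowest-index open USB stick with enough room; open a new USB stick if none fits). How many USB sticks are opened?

  12 → USB stick 1 (new)  [load 12/18]
  4 → USB stick 1  [load 16/18]
  11 → USB stick 2 (new)  [load 11/18]
  14 → USB stick 3 (new)  [load 14/18]
  10 → USB stick 4 (new)  [load 10/18]
  5 → USB stick 2  [load 16/18]
  11 → USB stick 5 (new)  [load 11/18]
  10 → USB stick 6 (new)  [load 10/18]
  3 → USB stick 3  [load 17/18]
  6 → USB stick 4  [load 16/18]
  6 → USB stick 5  [load 17/18]
  2 → USB stick 1  [load 18/18]
  3 → USB stick 6  [load 13/18]
6 USB sticks opened.

6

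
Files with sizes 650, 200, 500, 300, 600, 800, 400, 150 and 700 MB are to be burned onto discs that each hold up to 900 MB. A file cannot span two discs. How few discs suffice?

5

Total = 800 + 700 + 650 + 600 + 500 + 400 + 300 + 200 + 150 = 4300 MB.
Lower bound: ⌈4300/900⌉ = 5 discs.
A packing using 5 discs:
  disc 1: 800 = 800
  disc 2: 700 + 200 = 900
  disc 3: 650 + 150 = 800
  disc 4: 600 + 300 = 900
  disc 5: 500 + 400 = 900
This matches the lower bound, so 5 is optimal.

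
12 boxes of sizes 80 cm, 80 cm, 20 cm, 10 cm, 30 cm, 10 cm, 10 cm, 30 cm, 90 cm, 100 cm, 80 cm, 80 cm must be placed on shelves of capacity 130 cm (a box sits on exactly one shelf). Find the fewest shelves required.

Total = 100 + 90 + 80 + 80 + 80 + 80 + 30 + 30 + 20 + 10 + 10 + 10 = 620 cm.
Lower bound: ⌈620/130⌉ = 5 shelves.
Also, 6 boxes each exceed 65 cm, and no two of those can share a shelf, so at least 6 shelves are needed.
A packing using 6 shelves:
  shelf 1: 100 + 30 = 130
  shelf 2: 90 + 30 + 10 = 130
  shelf 3: 80 + 20 + 10 + 10 = 120
  shelf 4: 80 = 80
  shelf 5: 80 = 80
  shelf 6: 80 = 80
This matches the lower bound, so 6 is optimal.

6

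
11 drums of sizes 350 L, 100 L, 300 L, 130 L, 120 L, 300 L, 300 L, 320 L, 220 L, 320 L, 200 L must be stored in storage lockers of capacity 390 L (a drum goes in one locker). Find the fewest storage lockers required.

Total = 350 + 320 + 320 + 300 + 300 + 300 + 220 + 200 + 130 + 120 + 100 = 2660 L.
Lower bound: ⌈2660/390⌉ = 7 storage lockers.
Also, 8 drums each exceed 195 L, and no two of those can share a locker, so at least 8 storage lockers are needed.
A packing using 9 storage lockers:
  locker 1: 350 = 350
  locker 2: 320 = 320
  locker 3: 320 = 320
  locker 4: 300 = 300
  locker 5: 300 = 300
  locker 6: 300 = 300
  locker 7: 220 + 130 = 350
  locker 8: 200 + 120 = 320
  locker 9: 100 = 100
No arrangement into 8 storage lockers stays within capacity, so 9 is optimal.

9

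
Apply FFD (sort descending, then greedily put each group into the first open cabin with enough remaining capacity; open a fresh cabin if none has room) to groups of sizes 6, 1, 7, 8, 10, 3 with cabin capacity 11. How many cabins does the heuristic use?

Sorted descending: 10, 8, 7, 6, 3, 1.
  10 → cabin 1 (new)  [load 10/11]
  8 → cabin 2 (new)  [load 8/11]
  7 → cabin 3 (new)  [load 7/11]
  6 → cabin 4 (new)  [load 6/11]
  3 → cabin 2  [load 11/11]
  1 → cabin 1  [load 11/11]
4 cabins opened.

4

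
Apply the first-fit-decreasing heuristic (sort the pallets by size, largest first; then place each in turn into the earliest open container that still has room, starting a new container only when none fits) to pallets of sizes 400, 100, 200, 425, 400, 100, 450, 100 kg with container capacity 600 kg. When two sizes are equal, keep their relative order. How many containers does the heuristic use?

Sorted descending: 450, 425, 400, 400, 200, 100, 100, 100.
  450 → container 1 (new)  [load 450/600]
  425 → container 2 (new)  [load 425/600]
  400 → container 3 (new)  [load 400/600]
  400 → container 4 (new)  [load 400/600]
  200 → container 3  [load 600/600]
  100 → container 1  [load 550/600]
  100 → container 2  [load 525/600]
  100 → container 4  [load 500/600]
4 containers opened.

4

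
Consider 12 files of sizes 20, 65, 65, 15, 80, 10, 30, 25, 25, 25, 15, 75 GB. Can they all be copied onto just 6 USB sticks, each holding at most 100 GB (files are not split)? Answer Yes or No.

A valid assignment using 5 USB sticks:
  USB stick 1: 80 + 20 = 100
  USB stick 2: 75 + 25 = 100
  USB stick 3: 65 + 30 = 95
  USB stick 4: 65 + 25 + 10 = 100
  USB stick 5: 25 + 15 + 15 = 55
That uses only 5 ≤ 6, so 6 USB sticks are enough.

Yes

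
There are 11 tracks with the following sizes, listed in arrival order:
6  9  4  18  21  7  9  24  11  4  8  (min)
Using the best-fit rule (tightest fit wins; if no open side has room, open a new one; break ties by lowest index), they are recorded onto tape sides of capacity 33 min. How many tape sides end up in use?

  6 → side 1 (new)  [load 6/33]
  9 → side 1  [load 15/33]
  4 → side 1  [load 19/33]
  18 → side 2 (new)  [load 18/33]
  21 → side 3 (new)  [load 21/33]
  7 → side 3  [load 28/33]
  9 → side 1  [load 28/33]
  24 → side 4 (new)  [load 24/33]
  11 → side 2  [load 29/33]
  4 → side 2  [load 33/33]
  8 → side 4  [load 32/33]
4 tape sides opened.

4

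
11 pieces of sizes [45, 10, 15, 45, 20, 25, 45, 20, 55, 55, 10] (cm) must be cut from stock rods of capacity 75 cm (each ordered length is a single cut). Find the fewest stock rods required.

Total = 55 + 55 + 45 + 45 + 45 + 25 + 20 + 20 + 15 + 10 + 10 = 345 cm.
Lower bound: ⌈345/75⌉ = 5 stock rods.
A packing using 5 stock rods:
  stock rod 1: 55 + 20 = 75
  stock rod 2: 55 + 20 = 75
  stock rod 3: 45 + 25 = 70
  stock rod 4: 45 + 15 + 10 = 70
  stock rod 5: 45 + 10 = 55
This matches the lower bound, so 5 is optimal.

5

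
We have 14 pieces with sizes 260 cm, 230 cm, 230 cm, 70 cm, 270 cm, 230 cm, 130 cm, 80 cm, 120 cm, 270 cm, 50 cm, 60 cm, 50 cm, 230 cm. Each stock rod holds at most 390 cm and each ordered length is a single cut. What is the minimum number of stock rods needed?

7

Total = 270 + 270 + 260 + 230 + 230 + 230 + 230 + 130 + 120 + 80 + 70 + 60 + 50 + 50 = 2280 cm.
Lower bound: ⌈2280/390⌉ = 6 stock rods.
Also, 7 pieces each exceed 195 cm, and no two of those can share a stock rod, so at least 7 stock rods are needed.
A packing using 7 stock rods:
  stock rod 1: 270 + 120 = 390
  stock rod 2: 270 + 80 = 350
  stock rod 3: 260 + 130 = 390
  stock rod 4: 230 + 70 + 60 = 360
  stock rod 5: 230 + 50 + 50 = 330
  stock rod 6: 230 = 230
  stock rod 7: 230 = 230
This matches the lower bound, so 7 is optimal.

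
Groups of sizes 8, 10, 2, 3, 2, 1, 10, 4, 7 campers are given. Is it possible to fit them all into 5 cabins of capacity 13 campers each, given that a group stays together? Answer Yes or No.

A valid assignment using 4 cabins:
  cabin 1: 10 + 3 = 13
  cabin 2: 10 + 2 + 1 = 13
  cabin 3: 8 + 4 = 12
  cabin 4: 7 + 2 = 9
That uses only 4 ≤ 5, so 5 cabins are enough.

Yes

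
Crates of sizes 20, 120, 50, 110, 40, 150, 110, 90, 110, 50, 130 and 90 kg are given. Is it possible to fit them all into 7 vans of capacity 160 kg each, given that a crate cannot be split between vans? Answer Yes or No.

No

Total = 1070 kg; ⌈1070/160⌉ = 7.
8 crates each exceed half the capacity and cannot share a van, forcing at least 8 vans.
At least 8 vans are required, but only 7 are allowed.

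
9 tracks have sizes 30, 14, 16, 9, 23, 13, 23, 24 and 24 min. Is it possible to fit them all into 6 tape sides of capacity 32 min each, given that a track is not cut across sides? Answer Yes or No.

No

Total = 176 min; ⌈176/32⌉ = 6.
The bound of 6 does not rule out 6, but exhaustive search shows no assignment into 6 tape sides of capacity 32 min exists — the minimum is 7.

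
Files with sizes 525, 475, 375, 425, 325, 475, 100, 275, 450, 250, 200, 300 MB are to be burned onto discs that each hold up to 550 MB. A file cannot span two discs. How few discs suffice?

9

Total = 525 + 475 + 475 + 450 + 425 + 375 + 325 + 300 + 275 + 250 + 200 + 100 = 4175 MB.
Lower bound: ⌈4175/550⌉ = 8 discs.
A packing using 9 discs:
  disc 1: 525 = 525
  disc 2: 475 = 475
  disc 3: 475 = 475
  disc 4: 450 + 100 = 550
  disc 5: 425 = 425
  disc 6: 375 = 375
  disc 7: 325 + 200 = 525
  disc 8: 300 + 250 = 550
  disc 9: 275 = 275
No arrangement into 8 discs stays within capacity, so 9 is optimal.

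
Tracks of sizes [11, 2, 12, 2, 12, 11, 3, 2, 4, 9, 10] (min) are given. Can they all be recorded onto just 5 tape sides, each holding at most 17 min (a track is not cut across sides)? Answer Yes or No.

Total = 78 min; ⌈78/17⌉ = 5.
6 tracks each exceed half the capacity and cannot share a side, forcing at least 6 tape sides.
At least 6 tape sides are required, but only 5 are allowed.

No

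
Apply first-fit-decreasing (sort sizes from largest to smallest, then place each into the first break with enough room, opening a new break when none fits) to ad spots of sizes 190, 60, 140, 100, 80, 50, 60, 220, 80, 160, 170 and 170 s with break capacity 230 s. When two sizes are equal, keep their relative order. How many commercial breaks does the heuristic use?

Sorted descending: 220, 190, 170, 170, 160, 140, 100, 80, 80, 60, 60, 50.
  220 → break 1 (new)  [load 220/230]
  190 → break 2 (new)  [load 190/230]
  170 → break 3 (new)  [load 170/230]
  170 → break 4 (new)  [load 170/230]
  160 → break 5 (new)  [load 160/230]
  140 → break 6 (new)  [load 140/230]
  100 → break 7 (new)  [load 100/230]
  80 → break 6  [load 220/230]
  80 → break 7  [load 180/230]
  60 → break 3  [load 230/230]
  60 → break 4  [load 230/230]
  50 → break 5  [load 210/230]
7 commercial breaks opened.

7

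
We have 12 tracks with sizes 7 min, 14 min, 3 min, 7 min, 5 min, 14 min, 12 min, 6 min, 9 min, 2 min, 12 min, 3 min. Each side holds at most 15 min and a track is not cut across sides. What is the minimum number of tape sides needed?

7

Total = 14 + 14 + 12 + 12 + 9 + 7 + 7 + 6 + 5 + 3 + 3 + 2 = 94 min.
Lower bound: ⌈94/15⌉ = 7 tape sides.
A packing using 7 tape sides:
  side 1: 14 = 14
  side 2: 14 = 14
  side 3: 12 + 3 = 15
  side 4: 12 + 3 = 15
  side 5: 9 + 6 = 15
  side 6: 7 + 7 = 14
  side 7: 5 + 2 = 7
This matches the lower bound, so 7 is optimal.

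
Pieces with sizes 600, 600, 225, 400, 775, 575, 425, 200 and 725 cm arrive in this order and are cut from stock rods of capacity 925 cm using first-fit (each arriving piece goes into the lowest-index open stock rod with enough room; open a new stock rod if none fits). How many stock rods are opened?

6

  600 → stock rod 1 (new)  [load 600/925]
  600 → stock rod 2 (new)  [load 600/925]
  225 → stock rod 1  [load 825/925]
  400 → stock rod 3 (new)  [load 400/925]
  775 → stock rod 4 (new)  [load 775/925]
  575 → stock rod 5 (new)  [load 575/925]
  425 → stock rod 3  [load 825/925]
  200 → stock rod 2  [load 800/925]
  725 → stock rod 6 (new)  [load 725/925]
6 stock rods opened.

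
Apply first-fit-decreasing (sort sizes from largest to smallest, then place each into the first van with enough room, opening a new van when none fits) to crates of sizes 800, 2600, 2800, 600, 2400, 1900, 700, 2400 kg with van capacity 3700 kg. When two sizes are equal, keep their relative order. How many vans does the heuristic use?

5

Sorted descending: 2800, 2600, 2400, 2400, 1900, 800, 700, 600.
  2800 → van 1 (new)  [load 2800/3700]
  2600 → van 2 (new)  [load 2600/3700]
  2400 → van 3 (new)  [load 2400/3700]
  2400 → van 4 (new)  [load 2400/3700]
  1900 → van 5 (new)  [load 1900/3700]
  800 → van 1  [load 3600/3700]
  700 → van 2  [load 3300/3700]
  600 → van 3  [load 3000/3700]
5 vans opened.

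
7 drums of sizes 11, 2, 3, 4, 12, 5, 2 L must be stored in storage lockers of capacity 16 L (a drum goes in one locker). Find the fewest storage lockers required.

Total = 12 + 11 + 5 + 4 + 3 + 2 + 2 = 39 L.
Lower bound: ⌈39/16⌉ = 3 storage lockers.
A packing using 3 storage lockers:
  locker 1: 12 + 4 = 16
  locker 2: 11 + 5 = 16
  locker 3: 3 + 2 + 2 = 7
This matches the lower bound, so 3 is optimal.

3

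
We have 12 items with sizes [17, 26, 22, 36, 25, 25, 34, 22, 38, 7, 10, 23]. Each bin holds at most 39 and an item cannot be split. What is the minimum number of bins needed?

9

Total = 38 + 36 + 34 + 26 + 25 + 25 + 23 + 22 + 22 + 17 + 10 + 7 = 285.
Lower bound: ⌈285/39⌉ = 8 bins.
Also, 9 items each exceed 39/2, and no two of those can share a bin, so at least 9 bins are needed.
A packing using 9 bins:
  bin 1: 38 = 38
  bin 2: 36 = 36
  bin 3: 34 = 34
  bin 4: 26 + 10 = 36
  bin 5: 25 + 7 = 32
  bin 6: 25 = 25
  bin 7: 23 = 23
  bin 8: 22 + 17 = 39
  bin 9: 22 = 22
This matches the lower bound, so 9 is optimal.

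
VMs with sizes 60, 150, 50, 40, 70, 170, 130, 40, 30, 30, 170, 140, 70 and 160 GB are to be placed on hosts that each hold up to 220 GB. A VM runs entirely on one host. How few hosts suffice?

7

Total = 170 + 170 + 160 + 150 + 140 + 130 + 70 + 70 + 60 + 50 + 40 + 40 + 30 + 30 = 1310 GB.
Lower bound: ⌈1310/220⌉ = 6 hosts.
A packing using 7 hosts:
  host 1: 170 + 50 = 220
  host 2: 170 + 40 = 210
  host 3: 160 + 60 = 220
  host 4: 150 + 70 = 220
  host 5: 140 + 70 = 210
  host 6: 130 + 40 + 30 = 200
  host 7: 30 = 30
No arrangement into 6 hosts stays within capacity, so 7 is optimal.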